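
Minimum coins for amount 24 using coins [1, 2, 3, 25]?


dp[0]=0; dp[i]=1+min(dp[i-c] for c in coins)
...dp[19]=7, dp[20]=7, dp[21]=7, dp[22]=8, dp[23]=8, dp[24]=8
Minimum coins for 24 = 8


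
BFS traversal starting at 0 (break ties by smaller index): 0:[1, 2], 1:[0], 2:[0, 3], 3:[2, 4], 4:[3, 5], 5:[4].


BFS queue: start with [0]
Visit order: [0, 1, 2, 3, 4, 5]


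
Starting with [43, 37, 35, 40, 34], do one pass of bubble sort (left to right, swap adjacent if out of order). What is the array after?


After one pass: [37, 35, 40, 34, 43]


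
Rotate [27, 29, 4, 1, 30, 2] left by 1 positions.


Left rotate by 1: [29, 4, 1, 30, 2, 27]


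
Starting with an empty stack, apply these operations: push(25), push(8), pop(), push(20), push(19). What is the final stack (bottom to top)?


push(25) -> [25]
push(8) -> [25, 8]
pop() returns 8 -> [25]
push(20) -> [25, 20]
push(19) -> [25, 20, 19]
Final stack (bottom to top): [25, 20, 19]


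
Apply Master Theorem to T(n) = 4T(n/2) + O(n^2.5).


a=4, b=2, c=2.5. log_2(4)=2 < c=2.5. Case 3: O(n^c) = O(n^2.500)
Complexity: O(n^2.500)


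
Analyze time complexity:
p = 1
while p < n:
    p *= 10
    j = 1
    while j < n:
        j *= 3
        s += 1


Per nesting level: O(log n) * O(log n) = O((log n)^2)
Complexity: O((log n)^2)


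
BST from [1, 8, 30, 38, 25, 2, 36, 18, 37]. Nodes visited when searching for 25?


BST root = 1
Search for 25: compare at each node
Path: [1, 8, 30, 25]


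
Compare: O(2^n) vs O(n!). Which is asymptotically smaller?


exponential grows slower than factorial
O(2^n) is asymptotically smaller; O(n!) grows faster


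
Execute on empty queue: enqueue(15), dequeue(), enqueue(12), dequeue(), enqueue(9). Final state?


enqueue(15) -> [15]
dequeue() returns 15 -> []
enqueue(12) -> [12]
dequeue() returns 12 -> []
enqueue(9) -> [9]
Final queue (front to back): [9]


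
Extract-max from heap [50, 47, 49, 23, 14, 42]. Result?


Max = 50
Replace root with last, heapify down
Resulting heap: [49, 47, 42, 23, 14]


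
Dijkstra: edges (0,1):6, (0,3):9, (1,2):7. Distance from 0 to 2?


Dijkstra from 0:
Distances: {0: 0, 1: 6, 2: 13, 3: 9}
Shortest distance to 2 = 13, path = [0, 1, 2]


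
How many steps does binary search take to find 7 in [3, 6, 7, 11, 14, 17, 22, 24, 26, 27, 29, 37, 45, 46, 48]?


Search for 7:
[0,14] mid=7 arr[7]=24
[0,6] mid=3 arr[3]=11
[0,2] mid=1 arr[1]=6
[2,2] mid=2 arr[2]=7
Total: 4 comparisons


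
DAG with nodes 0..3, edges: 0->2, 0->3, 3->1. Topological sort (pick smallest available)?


Kahn's algorithm, process smallest node first
Order: [0, 2, 3, 1]


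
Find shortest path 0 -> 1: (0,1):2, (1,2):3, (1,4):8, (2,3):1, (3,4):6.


Dijkstra from 0:
Distances: {0: 0, 1: 2, 2: 5, 3: 6, 4: 10}
Shortest distance to 1 = 2, path = [0, 1]


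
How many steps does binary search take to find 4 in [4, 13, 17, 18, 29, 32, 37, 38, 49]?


Search for 4:
[0,8] mid=4 arr[4]=29
[0,3] mid=1 arr[1]=13
[0,0] mid=0 arr[0]=4
Total: 3 comparisons


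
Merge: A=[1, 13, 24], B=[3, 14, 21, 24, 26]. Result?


Compare heads, take smaller each step.
Merged: [1, 3, 13, 14, 21, 24, 24, 26]


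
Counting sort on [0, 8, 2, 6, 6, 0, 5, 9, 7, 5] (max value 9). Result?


Count array: [2, 0, 1, 0, 0, 2, 2, 1, 1, 1]
Reconstruct: [0, 0, 2, 5, 5, 6, 6, 7, 8, 9]


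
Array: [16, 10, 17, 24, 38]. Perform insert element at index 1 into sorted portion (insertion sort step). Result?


After one pass: [10, 16, 17, 24, 38]


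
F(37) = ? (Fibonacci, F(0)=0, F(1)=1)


F(n)=F(n-1)+F(n-2)
...F(35)=9227465, F(36)=14930352, F(37)=24157817


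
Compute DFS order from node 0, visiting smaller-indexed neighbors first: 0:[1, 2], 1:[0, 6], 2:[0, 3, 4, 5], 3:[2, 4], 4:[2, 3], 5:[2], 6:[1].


DFS stack-based: start with [0]
Visit order: [0, 1, 6, 2, 3, 4, 5]


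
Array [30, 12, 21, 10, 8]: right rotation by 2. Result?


Right rotate by 2: [10, 8, 30, 12, 21]


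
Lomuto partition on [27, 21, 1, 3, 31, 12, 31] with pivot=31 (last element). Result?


Elements <= 31 go left of pivot.
Result: [27, 21, 1, 3, 31, 12, 31], pivot at index 6


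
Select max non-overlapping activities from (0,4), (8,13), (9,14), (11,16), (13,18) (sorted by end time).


Greedy: pick earliest-ending, then skip overlaps.
Selected (3 activities): [(0, 4), (8, 13), (13, 18)]


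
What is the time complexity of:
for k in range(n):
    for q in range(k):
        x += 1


Per nesting level: O(n) * O(n) [triangular over k] = O(n^2)
Complexity: O(n^2)


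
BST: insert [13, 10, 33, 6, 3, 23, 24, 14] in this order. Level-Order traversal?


Root = 13; build tree by BST insertion.
Level-Order traversal: [13, 10, 33, 6, 23, 3, 14, 24]


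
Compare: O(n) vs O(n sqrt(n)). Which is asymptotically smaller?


linear grows slower than n^1.5
O(n) is asymptotically smaller; O(n sqrt(n)) grows faster


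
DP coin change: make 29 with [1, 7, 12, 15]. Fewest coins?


dp[0]=0; dp[i]=1+min(dp[i-c] for c in coins)
...dp[24]=2, dp[25]=3, dp[26]=3, dp[27]=2, dp[28]=3, dp[29]=3
Minimum coins for 29 = 3


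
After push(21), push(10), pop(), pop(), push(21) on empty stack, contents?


push(21) -> [21]
push(10) -> [21, 10]
pop() returns 10 -> [21]
pop() returns 21 -> []
push(21) -> [21]
Final stack (bottom to top): [21]


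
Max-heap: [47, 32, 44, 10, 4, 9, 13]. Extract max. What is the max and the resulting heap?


Max = 47
Replace root with last, heapify down
Resulting heap: [44, 32, 13, 10, 4, 9]


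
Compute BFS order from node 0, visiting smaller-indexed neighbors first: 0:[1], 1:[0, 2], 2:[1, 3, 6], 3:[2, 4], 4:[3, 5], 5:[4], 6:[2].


BFS queue: start with [0]
Visit order: [0, 1, 2, 3, 6, 4, 5]


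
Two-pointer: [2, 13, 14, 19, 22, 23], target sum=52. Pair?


Two pointers: lo=0, hi=5
No pair sums to 52


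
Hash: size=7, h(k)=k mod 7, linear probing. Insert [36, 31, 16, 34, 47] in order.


Insertions: 36->slot 1; 31->slot 3; 16->slot 2; 34->slot 6; 47->slot 5
Table: [None, 36, 16, 31, None, 47, 34]


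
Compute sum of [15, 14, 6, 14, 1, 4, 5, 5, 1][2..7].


Prefix sums: [0, 15, 29, 35, 49, 50, 54, 59, 64, 65]
Sum[2..7] = prefix[8] - prefix[2] = 64 - 29 = 35


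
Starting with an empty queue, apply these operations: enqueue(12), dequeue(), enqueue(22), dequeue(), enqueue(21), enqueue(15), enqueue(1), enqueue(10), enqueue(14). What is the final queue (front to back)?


enqueue(12) -> [12]
dequeue() returns 12 -> []
enqueue(22) -> [22]
dequeue() returns 22 -> []
enqueue(21) -> [21]
enqueue(15) -> [21, 15]
enqueue(1) -> [21, 15, 1]
enqueue(10) -> [21, 15, 1, 10]
enqueue(14) -> [21, 15, 1, 10, 14]
Final queue (front to back): [21, 15, 1, 10, 14]


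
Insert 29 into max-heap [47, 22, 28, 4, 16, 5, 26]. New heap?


Append 29: [47, 22, 28, 4, 16, 5, 26, 29]
Bubble up: swap idx 7(29) with idx 3(4); swap idx 3(29) with idx 1(22)
Result: [47, 29, 28, 22, 16, 5, 26, 4]


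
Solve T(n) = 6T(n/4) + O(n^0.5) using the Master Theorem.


a=6, b=4, c=0.5. log_4(6)=1.292 > c=0.5. Case 1: O(n^log_b(a)) = O(n^1.292)
Complexity: O(n^1.292)


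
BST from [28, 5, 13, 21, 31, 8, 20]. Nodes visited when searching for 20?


BST root = 28
Search for 20: compare at each node
Path: [28, 5, 13, 21, 20]


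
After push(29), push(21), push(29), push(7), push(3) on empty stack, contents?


push(29) -> [29]
push(21) -> [29, 21]
push(29) -> [29, 21, 29]
push(7) -> [29, 21, 29, 7]
push(3) -> [29, 21, 29, 7, 3]
Final stack (bottom to top): [29, 21, 29, 7, 3]


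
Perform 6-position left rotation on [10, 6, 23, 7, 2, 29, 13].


Left rotate by 6: [13, 10, 6, 23, 7, 2, 29]


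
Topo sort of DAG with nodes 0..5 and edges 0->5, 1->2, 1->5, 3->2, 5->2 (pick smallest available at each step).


Kahn's algorithm, process smallest node first
Order: [0, 1, 3, 4, 5, 2]


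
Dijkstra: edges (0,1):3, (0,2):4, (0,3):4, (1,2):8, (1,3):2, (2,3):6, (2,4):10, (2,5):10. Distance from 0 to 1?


Dijkstra from 0:
Distances: {0: 0, 1: 3, 2: 4, 3: 4, 4: 14, 5: 14}
Shortest distance to 1 = 3, path = [0, 1]


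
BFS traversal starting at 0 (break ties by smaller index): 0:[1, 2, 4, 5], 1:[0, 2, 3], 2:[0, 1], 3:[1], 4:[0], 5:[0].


BFS queue: start with [0]
Visit order: [0, 1, 2, 4, 5, 3]


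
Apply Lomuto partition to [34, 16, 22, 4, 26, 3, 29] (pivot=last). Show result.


Elements <= 29 go left of pivot.
Result: [16, 22, 4, 26, 3, 29, 34], pivot at index 5


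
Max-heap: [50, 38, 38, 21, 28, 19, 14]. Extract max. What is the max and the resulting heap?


Max = 50
Replace root with last, heapify down
Resulting heap: [38, 28, 38, 21, 14, 19]


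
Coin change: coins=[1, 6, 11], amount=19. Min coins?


dp[0]=0; dp[i]=1+min(dp[i-c] for c in coins)
...dp[14]=4, dp[15]=5, dp[16]=6, dp[17]=2, dp[18]=3, dp[19]=4
Minimum coins for 19 = 4


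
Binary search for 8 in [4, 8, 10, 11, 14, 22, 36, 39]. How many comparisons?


Search for 8:
[0,7] mid=3 arr[3]=11
[0,2] mid=1 arr[1]=8
Total: 2 comparisons


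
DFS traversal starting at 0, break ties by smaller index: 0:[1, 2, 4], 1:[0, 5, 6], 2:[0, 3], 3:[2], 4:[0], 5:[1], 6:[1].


DFS stack-based: start with [0]
Visit order: [0, 1, 5, 6, 2, 3, 4]


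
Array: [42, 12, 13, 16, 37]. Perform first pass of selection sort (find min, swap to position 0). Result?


After one pass: [12, 42, 13, 16, 37]


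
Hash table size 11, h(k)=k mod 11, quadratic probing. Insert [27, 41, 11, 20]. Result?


Insertions: 27->slot 5; 41->slot 8; 11->slot 0; 20->slot 9
Table: [11, None, None, None, None, 27, None, None, 41, 20, None]


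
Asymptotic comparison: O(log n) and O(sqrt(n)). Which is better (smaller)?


logarithmic grows slower than sublinear
O(log n) is asymptotically smaller; O(sqrt(n)) grows faster


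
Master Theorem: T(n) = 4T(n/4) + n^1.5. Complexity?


a=4, b=4, c=1.5. log_4(4)=1 < c=1.5. Case 3: O(n^c) = O(n^1.500)
Complexity: O(n^1.500)


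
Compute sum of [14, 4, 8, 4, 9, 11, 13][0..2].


Prefix sums: [0, 14, 18, 26, 30, 39, 50, 63]
Sum[0..2] = prefix[3] - prefix[0] = 26 - 0 = 26


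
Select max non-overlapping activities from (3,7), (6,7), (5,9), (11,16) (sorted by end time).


Greedy: pick earliest-ending, then skip overlaps.
Selected (2 activities): [(3, 7), (11, 16)]


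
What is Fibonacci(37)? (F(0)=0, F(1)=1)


F(n)=F(n-1)+F(n-2)
...F(35)=9227465, F(36)=14930352, F(37)=24157817


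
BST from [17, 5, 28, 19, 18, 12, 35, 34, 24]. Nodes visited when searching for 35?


BST root = 17
Search for 35: compare at each node
Path: [17, 28, 35]


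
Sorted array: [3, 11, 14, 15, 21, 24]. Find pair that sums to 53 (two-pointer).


Two pointers: lo=0, hi=5
No pair sums to 53


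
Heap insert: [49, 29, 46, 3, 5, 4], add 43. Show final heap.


Append 43: [49, 29, 46, 3, 5, 4, 43]
Bubble up: no swaps needed
Result: [49, 29, 46, 3, 5, 4, 43]


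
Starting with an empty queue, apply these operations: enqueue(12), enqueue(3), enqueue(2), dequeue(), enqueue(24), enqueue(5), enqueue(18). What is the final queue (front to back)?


enqueue(12) -> [12]
enqueue(3) -> [12, 3]
enqueue(2) -> [12, 3, 2]
dequeue() returns 12 -> [3, 2]
enqueue(24) -> [3, 2, 24]
enqueue(5) -> [3, 2, 24, 5]
enqueue(18) -> [3, 2, 24, 5, 18]
Final queue (front to back): [3, 2, 24, 5, 18]


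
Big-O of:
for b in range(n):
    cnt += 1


Per nesting level: O(n) = O(n)
Complexity: O(n)


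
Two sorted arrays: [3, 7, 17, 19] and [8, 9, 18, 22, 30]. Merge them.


Compare heads, take smaller each step.
Merged: [3, 7, 8, 9, 17, 18, 19, 22, 30]


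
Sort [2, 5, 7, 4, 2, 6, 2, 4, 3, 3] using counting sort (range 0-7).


Count array: [0, 0, 3, 2, 2, 1, 1, 1]
Reconstruct: [2, 2, 2, 3, 3, 4, 4, 5, 6, 7]


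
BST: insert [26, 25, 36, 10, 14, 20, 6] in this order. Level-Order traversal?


Root = 26; build tree by BST insertion.
Level-Order traversal: [26, 25, 36, 10, 6, 14, 20]


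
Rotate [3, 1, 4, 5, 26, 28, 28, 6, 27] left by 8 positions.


Left rotate by 8: [27, 3, 1, 4, 5, 26, 28, 28, 6]


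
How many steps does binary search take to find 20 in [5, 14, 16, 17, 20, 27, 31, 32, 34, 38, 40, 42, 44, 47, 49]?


Search for 20:
[0,14] mid=7 arr[7]=32
[0,6] mid=3 arr[3]=17
[4,6] mid=5 arr[5]=27
[4,4] mid=4 arr[4]=20
Total: 4 comparisons


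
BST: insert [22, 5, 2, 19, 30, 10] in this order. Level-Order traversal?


Root = 22; build tree by BST insertion.
Level-Order traversal: [22, 5, 30, 2, 19, 10]


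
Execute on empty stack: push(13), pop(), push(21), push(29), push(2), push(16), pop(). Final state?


push(13) -> [13]
pop() returns 13 -> []
push(21) -> [21]
push(29) -> [21, 29]
push(2) -> [21, 29, 2]
push(16) -> [21, 29, 2, 16]
pop() returns 16 -> [21, 29, 2]
Final stack (bottom to top): [21, 29, 2]


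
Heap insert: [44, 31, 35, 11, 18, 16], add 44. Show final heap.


Append 44: [44, 31, 35, 11, 18, 16, 44]
Bubble up: swap idx 6(44) with idx 2(35)
Result: [44, 31, 44, 11, 18, 16, 35]


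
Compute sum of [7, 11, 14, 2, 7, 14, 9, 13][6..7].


Prefix sums: [0, 7, 18, 32, 34, 41, 55, 64, 77]
Sum[6..7] = prefix[8] - prefix[6] = 77 - 55 = 22


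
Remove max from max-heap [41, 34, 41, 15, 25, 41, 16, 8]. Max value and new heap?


Max = 41
Replace root with last, heapify down
Resulting heap: [41, 34, 41, 15, 25, 8, 16]


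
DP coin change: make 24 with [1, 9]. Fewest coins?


dp[0]=0; dp[i]=1+min(dp[i-c] for c in coins)
...dp[19]=3, dp[20]=4, dp[21]=5, dp[22]=6, dp[23]=7, dp[24]=8
Minimum coins for 24 = 8


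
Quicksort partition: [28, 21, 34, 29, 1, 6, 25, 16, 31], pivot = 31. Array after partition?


Elements <= 31 go left of pivot.
Result: [28, 21, 29, 1, 6, 25, 16, 31, 34], pivot at index 7


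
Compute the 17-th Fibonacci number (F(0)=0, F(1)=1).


F(n)=F(n-1)+F(n-2)
...F(15)=610, F(16)=987, F(17)=1597


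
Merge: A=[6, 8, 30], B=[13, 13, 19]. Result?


Compare heads, take smaller each step.
Merged: [6, 8, 13, 13, 19, 30]


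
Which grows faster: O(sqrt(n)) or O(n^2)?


sublinear grows slower than quadratic
O(sqrt(n)) is asymptotically smaller; O(n^2) grows faster


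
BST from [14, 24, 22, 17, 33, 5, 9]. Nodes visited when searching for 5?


BST root = 14
Search for 5: compare at each node
Path: [14, 5]


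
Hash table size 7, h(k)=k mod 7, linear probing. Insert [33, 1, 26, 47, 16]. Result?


Insertions: 33->slot 5; 1->slot 1; 26->slot 6; 47->slot 0; 16->slot 2
Table: [47, 1, 16, None, None, 33, 26]


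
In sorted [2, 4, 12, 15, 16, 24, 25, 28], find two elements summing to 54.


Two pointers: lo=0, hi=7
No pair sums to 54


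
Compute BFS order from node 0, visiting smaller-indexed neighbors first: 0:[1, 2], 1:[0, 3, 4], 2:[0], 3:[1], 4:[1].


BFS queue: start with [0]
Visit order: [0, 1, 2, 3, 4]


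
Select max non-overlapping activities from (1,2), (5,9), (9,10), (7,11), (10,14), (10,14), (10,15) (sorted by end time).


Greedy: pick earliest-ending, then skip overlaps.
Selected (4 activities): [(1, 2), (5, 9), (9, 10), (10, 14)]


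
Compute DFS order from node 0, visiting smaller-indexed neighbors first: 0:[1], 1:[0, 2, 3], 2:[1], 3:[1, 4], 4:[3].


DFS stack-based: start with [0]
Visit order: [0, 1, 2, 3, 4]


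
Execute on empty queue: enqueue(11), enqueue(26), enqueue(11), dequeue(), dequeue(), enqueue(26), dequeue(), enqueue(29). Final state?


enqueue(11) -> [11]
enqueue(26) -> [11, 26]
enqueue(11) -> [11, 26, 11]
dequeue() returns 11 -> [26, 11]
dequeue() returns 26 -> [11]
enqueue(26) -> [11, 26]
dequeue() returns 11 -> [26]
enqueue(29) -> [26, 29]
Final queue (front to back): [26, 29]


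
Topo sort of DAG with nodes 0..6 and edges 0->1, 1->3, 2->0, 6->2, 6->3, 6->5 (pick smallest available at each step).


Kahn's algorithm, process smallest node first
Order: [4, 6, 2, 0, 1, 3, 5]


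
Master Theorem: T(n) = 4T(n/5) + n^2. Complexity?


a=4, b=5, c=2. log_5(4)=0.861 < c=2. Case 3: O(n^c) = O(n^2)
Complexity: O(n^2)


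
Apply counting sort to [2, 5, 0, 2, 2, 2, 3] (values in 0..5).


Count array: [1, 0, 4, 1, 0, 1]
Reconstruct: [0, 2, 2, 2, 2, 3, 5]


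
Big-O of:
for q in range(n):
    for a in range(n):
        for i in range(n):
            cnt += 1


Per nesting level: O(n) * O(n) * O(n) = O(n^3)
Complexity: O(n^3)


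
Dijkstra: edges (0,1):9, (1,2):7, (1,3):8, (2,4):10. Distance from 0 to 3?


Dijkstra from 0:
Distances: {0: 0, 1: 9, 2: 16, 3: 17, 4: 26}
Shortest distance to 3 = 17, path = [0, 1, 3]


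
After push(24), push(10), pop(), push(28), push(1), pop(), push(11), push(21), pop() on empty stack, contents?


push(24) -> [24]
push(10) -> [24, 10]
pop() returns 10 -> [24]
push(28) -> [24, 28]
push(1) -> [24, 28, 1]
pop() returns 1 -> [24, 28]
push(11) -> [24, 28, 11]
push(21) -> [24, 28, 11, 21]
pop() returns 21 -> [24, 28, 11]
Final stack (bottom to top): [24, 28, 11]


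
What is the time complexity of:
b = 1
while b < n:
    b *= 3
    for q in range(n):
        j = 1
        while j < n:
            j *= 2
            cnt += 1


Per nesting level: O(log n) * O(n) * O(log n) = O(n (log n)^2)
Complexity: O(n (log n)^2)


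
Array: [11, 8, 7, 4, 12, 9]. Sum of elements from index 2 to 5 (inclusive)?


Prefix sums: [0, 11, 19, 26, 30, 42, 51]
Sum[2..5] = prefix[6] - prefix[2] = 51 - 19 = 32


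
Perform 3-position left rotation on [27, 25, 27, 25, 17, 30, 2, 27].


Left rotate by 3: [25, 17, 30, 2, 27, 27, 25, 27]


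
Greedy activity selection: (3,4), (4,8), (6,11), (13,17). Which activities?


Greedy: pick earliest-ending, then skip overlaps.
Selected (3 activities): [(3, 4), (4, 8), (13, 17)]


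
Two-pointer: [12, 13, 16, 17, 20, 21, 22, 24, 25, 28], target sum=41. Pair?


Two pointers: lo=0, hi=9
Found pair: (13, 28) summing to 41


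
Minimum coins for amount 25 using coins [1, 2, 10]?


dp[0]=0; dp[i]=1+min(dp[i-c] for c in coins)
...dp[20]=2, dp[21]=3, dp[22]=3, dp[23]=4, dp[24]=4, dp[25]=5
Minimum coins for 25 = 5


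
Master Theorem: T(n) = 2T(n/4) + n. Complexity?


a=2, b=4, c=1. log_4(2)=0.5 < c=1. Case 3: O(n^c) = O(n)
Complexity: O(n)


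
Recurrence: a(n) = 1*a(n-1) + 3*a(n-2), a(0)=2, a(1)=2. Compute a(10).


Build bottom-up:
...a(8)=1016, a(9)=2318, a(10)=1*2318+3*1016=5366


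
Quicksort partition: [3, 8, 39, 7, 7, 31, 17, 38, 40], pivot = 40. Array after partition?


Elements <= 40 go left of pivot.
Result: [3, 8, 39, 7, 7, 31, 17, 38, 40], pivot at index 8


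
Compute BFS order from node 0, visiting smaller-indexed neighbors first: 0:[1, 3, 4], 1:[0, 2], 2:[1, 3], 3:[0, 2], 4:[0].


BFS queue: start with [0]
Visit order: [0, 1, 3, 4, 2]


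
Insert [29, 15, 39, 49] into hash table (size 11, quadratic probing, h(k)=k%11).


Insertions: 29->slot 7; 15->slot 4; 39->slot 6; 49->slot 5
Table: [None, None, None, None, 15, 49, 39, 29, None, None, None]


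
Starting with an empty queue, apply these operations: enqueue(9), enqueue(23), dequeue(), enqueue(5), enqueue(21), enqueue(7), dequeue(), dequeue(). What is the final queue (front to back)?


enqueue(9) -> [9]
enqueue(23) -> [9, 23]
dequeue() returns 9 -> [23]
enqueue(5) -> [23, 5]
enqueue(21) -> [23, 5, 21]
enqueue(7) -> [23, 5, 21, 7]
dequeue() returns 23 -> [5, 21, 7]
dequeue() returns 5 -> [21, 7]
Final queue (front to back): [21, 7]


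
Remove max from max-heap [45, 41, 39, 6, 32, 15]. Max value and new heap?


Max = 45
Replace root with last, heapify down
Resulting heap: [41, 32, 39, 6, 15]


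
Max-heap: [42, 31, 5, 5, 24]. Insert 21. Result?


Append 21: [42, 31, 5, 5, 24, 21]
Bubble up: swap idx 5(21) with idx 2(5)
Result: [42, 31, 21, 5, 24, 5]


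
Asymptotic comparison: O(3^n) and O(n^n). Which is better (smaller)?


exponential (base 3) grows slower than n^n
O(3^n) is asymptotically smaller; O(n^n) grows faster


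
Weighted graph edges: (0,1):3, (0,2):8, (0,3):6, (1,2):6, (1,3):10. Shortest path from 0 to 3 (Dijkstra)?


Dijkstra from 0:
Distances: {0: 0, 1: 3, 2: 8, 3: 6}
Shortest distance to 3 = 6, path = [0, 3]


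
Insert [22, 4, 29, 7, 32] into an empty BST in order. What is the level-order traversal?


Root = 22; build tree by BST insertion.
Level-Order traversal: [22, 4, 29, 7, 32]


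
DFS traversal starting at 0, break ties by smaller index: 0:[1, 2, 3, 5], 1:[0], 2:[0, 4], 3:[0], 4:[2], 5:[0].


DFS stack-based: start with [0]
Visit order: [0, 1, 2, 4, 3, 5]


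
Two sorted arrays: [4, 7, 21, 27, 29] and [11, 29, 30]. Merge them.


Compare heads, take smaller each step.
Merged: [4, 7, 11, 21, 27, 29, 29, 30]


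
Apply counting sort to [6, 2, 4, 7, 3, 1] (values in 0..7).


Count array: [0, 1, 1, 1, 1, 0, 1, 1]
Reconstruct: [1, 2, 3, 4, 6, 7]


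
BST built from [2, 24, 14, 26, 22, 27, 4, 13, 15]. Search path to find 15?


BST root = 2
Search for 15: compare at each node
Path: [2, 24, 14, 22, 15]


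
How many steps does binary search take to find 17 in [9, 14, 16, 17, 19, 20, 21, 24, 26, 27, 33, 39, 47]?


Search for 17:
[0,12] mid=6 arr[6]=21
[0,5] mid=2 arr[2]=16
[3,5] mid=4 arr[4]=19
[3,3] mid=3 arr[3]=17
Total: 4 comparisons


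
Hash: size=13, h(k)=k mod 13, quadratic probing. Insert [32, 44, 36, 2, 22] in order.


Insertions: 32->slot 6; 44->slot 5; 36->slot 10; 2->slot 2; 22->slot 9
Table: [None, None, 2, None, None, 44, 32, None, None, 22, 36, None, None]


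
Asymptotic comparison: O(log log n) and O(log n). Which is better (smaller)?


double-logarithmic grows slower than logarithmic
O(log log n) is asymptotically smaller; O(log n) grows faster


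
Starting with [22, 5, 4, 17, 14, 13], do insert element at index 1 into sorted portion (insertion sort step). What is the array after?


After one pass: [5, 22, 4, 17, 14, 13]


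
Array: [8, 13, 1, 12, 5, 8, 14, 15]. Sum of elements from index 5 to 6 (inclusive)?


Prefix sums: [0, 8, 21, 22, 34, 39, 47, 61, 76]
Sum[5..6] = prefix[7] - prefix[5] = 61 - 39 = 22


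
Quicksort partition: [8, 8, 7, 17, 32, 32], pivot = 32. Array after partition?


Elements <= 32 go left of pivot.
Result: [8, 8, 7, 17, 32, 32], pivot at index 5


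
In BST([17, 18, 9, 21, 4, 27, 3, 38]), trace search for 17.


BST root = 17
Search for 17: compare at each node
Path: [17]


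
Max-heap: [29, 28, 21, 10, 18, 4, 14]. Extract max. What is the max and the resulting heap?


Max = 29
Replace root with last, heapify down
Resulting heap: [28, 18, 21, 10, 14, 4]


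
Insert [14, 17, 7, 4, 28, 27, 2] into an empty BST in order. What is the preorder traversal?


Root = 14; build tree by BST insertion.
Preorder traversal: [14, 7, 4, 2, 17, 28, 27]


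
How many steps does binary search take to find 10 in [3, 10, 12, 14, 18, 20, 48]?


Search for 10:
[0,6] mid=3 arr[3]=14
[0,2] mid=1 arr[1]=10
Total: 2 comparisons


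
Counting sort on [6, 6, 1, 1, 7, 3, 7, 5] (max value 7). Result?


Count array: [0, 2, 0, 1, 0, 1, 2, 2]
Reconstruct: [1, 1, 3, 5, 6, 6, 7, 7]


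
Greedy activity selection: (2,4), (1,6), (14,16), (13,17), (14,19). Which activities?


Greedy: pick earliest-ending, then skip overlaps.
Selected (2 activities): [(2, 4), (14, 16)]


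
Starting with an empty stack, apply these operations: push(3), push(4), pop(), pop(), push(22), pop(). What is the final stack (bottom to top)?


push(3) -> [3]
push(4) -> [3, 4]
pop() returns 4 -> [3]
pop() returns 3 -> []
push(22) -> [22]
pop() returns 22 -> []
Final stack (bottom to top): []


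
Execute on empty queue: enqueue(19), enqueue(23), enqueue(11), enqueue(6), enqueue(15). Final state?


enqueue(19) -> [19]
enqueue(23) -> [19, 23]
enqueue(11) -> [19, 23, 11]
enqueue(6) -> [19, 23, 11, 6]
enqueue(15) -> [19, 23, 11, 6, 15]
Final queue (front to back): [19, 23, 11, 6, 15]


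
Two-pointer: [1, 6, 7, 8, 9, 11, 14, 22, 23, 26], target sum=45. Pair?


Two pointers: lo=0, hi=9
Found pair: (22, 23) summing to 45


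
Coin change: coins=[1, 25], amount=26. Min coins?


dp[0]=0; dp[i]=1+min(dp[i-c] for c in coins)
...dp[21]=21, dp[22]=22, dp[23]=23, dp[24]=24, dp[25]=1, dp[26]=2
Minimum coins for 26 = 2


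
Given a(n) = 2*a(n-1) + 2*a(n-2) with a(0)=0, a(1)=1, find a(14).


Build bottom-up:
...a(12)=49920, a(13)=136384, a(14)=2*136384+2*49920=372608


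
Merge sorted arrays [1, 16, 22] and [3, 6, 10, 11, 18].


Compare heads, take smaller each step.
Merged: [1, 3, 6, 10, 11, 16, 18, 22]


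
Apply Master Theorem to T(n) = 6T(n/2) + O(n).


a=6, b=2, c=1. log_2(6)=2.585 > c=1. Case 1: O(n^log_b(a)) = O(n^2.585)
Complexity: O(n^2.585)


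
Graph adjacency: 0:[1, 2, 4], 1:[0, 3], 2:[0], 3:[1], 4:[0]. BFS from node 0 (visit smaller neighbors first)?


BFS queue: start with [0]
Visit order: [0, 1, 2, 4, 3]


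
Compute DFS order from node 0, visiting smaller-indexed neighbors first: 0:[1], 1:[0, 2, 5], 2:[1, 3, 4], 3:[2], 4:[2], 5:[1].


DFS stack-based: start with [0]
Visit order: [0, 1, 2, 3, 4, 5]


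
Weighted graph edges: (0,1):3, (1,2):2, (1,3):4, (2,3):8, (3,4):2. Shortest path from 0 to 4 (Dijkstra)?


Dijkstra from 0:
Distances: {0: 0, 1: 3, 2: 5, 3: 7, 4: 9}
Shortest distance to 4 = 9, path = [0, 1, 3, 4]


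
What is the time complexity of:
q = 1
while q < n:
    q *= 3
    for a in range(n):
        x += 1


Per nesting level: O(log n) * O(n) = O(n log n)
Complexity: O(n log n)


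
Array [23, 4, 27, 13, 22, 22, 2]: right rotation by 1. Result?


Right rotate by 1: [2, 23, 4, 27, 13, 22, 22]


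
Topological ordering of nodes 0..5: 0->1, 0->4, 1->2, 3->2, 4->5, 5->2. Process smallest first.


Kahn's algorithm, process smallest node first
Order: [0, 1, 3, 4, 5, 2]


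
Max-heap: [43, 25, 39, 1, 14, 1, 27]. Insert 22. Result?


Append 22: [43, 25, 39, 1, 14, 1, 27, 22]
Bubble up: swap idx 7(22) with idx 3(1)
Result: [43, 25, 39, 22, 14, 1, 27, 1]


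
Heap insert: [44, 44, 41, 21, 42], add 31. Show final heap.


Append 31: [44, 44, 41, 21, 42, 31]
Bubble up: no swaps needed
Result: [44, 44, 41, 21, 42, 31]


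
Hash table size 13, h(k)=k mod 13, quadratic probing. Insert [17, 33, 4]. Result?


Insertions: 17->slot 4; 33->slot 7; 4->slot 5
Table: [None, None, None, None, 17, 4, None, 33, None, None, None, None, None]


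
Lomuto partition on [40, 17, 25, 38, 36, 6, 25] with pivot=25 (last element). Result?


Elements <= 25 go left of pivot.
Result: [17, 25, 6, 25, 36, 40, 38], pivot at index 3


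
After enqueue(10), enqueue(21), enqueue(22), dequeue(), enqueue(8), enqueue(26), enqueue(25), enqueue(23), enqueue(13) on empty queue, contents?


enqueue(10) -> [10]
enqueue(21) -> [10, 21]
enqueue(22) -> [10, 21, 22]
dequeue() returns 10 -> [21, 22]
enqueue(8) -> [21, 22, 8]
enqueue(26) -> [21, 22, 8, 26]
enqueue(25) -> [21, 22, 8, 26, 25]
enqueue(23) -> [21, 22, 8, 26, 25, 23]
enqueue(13) -> [21, 22, 8, 26, 25, 23, 13]
Final queue (front to back): [21, 22, 8, 26, 25, 23, 13]


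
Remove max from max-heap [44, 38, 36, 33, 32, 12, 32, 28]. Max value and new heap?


Max = 44
Replace root with last, heapify down
Resulting heap: [38, 33, 36, 28, 32, 12, 32]


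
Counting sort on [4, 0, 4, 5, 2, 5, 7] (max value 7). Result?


Count array: [1, 0, 1, 0, 2, 2, 0, 1]
Reconstruct: [0, 2, 4, 4, 5, 5, 7]


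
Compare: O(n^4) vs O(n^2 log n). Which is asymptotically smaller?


n^2 log n grows slower than quartic
O(n^2 log n) is asymptotically smaller; O(n^4) grows faster


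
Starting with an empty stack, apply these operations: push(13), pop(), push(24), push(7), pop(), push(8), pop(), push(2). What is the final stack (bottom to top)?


push(13) -> [13]
pop() returns 13 -> []
push(24) -> [24]
push(7) -> [24, 7]
pop() returns 7 -> [24]
push(8) -> [24, 8]
pop() returns 8 -> [24]
push(2) -> [24, 2]
Final stack (bottom to top): [24, 2]


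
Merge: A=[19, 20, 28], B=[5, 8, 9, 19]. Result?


Compare heads, take smaller each step.
Merged: [5, 8, 9, 19, 19, 20, 28]


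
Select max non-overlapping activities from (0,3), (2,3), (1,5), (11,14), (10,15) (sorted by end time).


Greedy: pick earliest-ending, then skip overlaps.
Selected (2 activities): [(0, 3), (11, 14)]


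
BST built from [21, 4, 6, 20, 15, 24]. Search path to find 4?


BST root = 21
Search for 4: compare at each node
Path: [21, 4]


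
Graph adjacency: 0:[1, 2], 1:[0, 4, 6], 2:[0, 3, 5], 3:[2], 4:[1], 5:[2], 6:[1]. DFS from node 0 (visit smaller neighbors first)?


DFS stack-based: start with [0]
Visit order: [0, 1, 4, 6, 2, 3, 5]


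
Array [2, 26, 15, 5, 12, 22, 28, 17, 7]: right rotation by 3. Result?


Right rotate by 3: [28, 17, 7, 2, 26, 15, 5, 12, 22]


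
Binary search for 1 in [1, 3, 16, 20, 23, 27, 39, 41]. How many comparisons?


Search for 1:
[0,7] mid=3 arr[3]=20
[0,2] mid=1 arr[1]=3
[0,0] mid=0 arr[0]=1
Total: 3 comparisons


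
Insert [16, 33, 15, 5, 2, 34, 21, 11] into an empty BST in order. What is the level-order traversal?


Root = 16; build tree by BST insertion.
Level-Order traversal: [16, 15, 33, 5, 21, 34, 2, 11]


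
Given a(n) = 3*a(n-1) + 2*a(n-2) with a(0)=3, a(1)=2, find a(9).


Build bottom-up:
...a(7)=6496, a(8)=23136, a(9)=3*23136+2*6496=82400


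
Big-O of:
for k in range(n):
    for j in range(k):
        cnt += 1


Per nesting level: O(n) * O(n) [triangular over k] = O(n^2)
Complexity: O(n^2)


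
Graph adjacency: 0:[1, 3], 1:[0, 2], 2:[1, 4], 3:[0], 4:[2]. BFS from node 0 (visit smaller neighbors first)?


BFS queue: start with [0]
Visit order: [0, 1, 3, 2, 4]


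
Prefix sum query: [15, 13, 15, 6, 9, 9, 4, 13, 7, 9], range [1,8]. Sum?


Prefix sums: [0, 15, 28, 43, 49, 58, 67, 71, 84, 91, 100]
Sum[1..8] = prefix[9] - prefix[1] = 91 - 15 = 76


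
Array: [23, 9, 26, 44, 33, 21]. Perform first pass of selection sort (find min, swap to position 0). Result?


After one pass: [9, 23, 26, 44, 33, 21]


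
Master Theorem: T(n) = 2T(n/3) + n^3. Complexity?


a=2, b=3, c=3. log_3(2)=0.631 < c=3. Case 3: O(n^c) = O(n^3)
Complexity: O(n^3)


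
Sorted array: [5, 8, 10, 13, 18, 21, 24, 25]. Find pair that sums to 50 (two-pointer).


Two pointers: lo=0, hi=7
No pair sums to 50


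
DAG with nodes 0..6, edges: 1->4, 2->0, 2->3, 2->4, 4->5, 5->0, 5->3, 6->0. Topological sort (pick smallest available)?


Kahn's algorithm, process smallest node first
Order: [1, 2, 4, 5, 3, 6, 0]


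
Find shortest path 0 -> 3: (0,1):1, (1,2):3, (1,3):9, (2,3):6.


Dijkstra from 0:
Distances: {0: 0, 1: 1, 2: 4, 3: 10}
Shortest distance to 3 = 10, path = [0, 1, 3]


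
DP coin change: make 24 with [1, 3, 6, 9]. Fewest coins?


dp[0]=0; dp[i]=1+min(dp[i-c] for c in coins)
...dp[19]=3, dp[20]=4, dp[21]=3, dp[22]=4, dp[23]=5, dp[24]=3
Minimum coins for 24 = 3


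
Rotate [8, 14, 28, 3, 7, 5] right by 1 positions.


Right rotate by 1: [5, 8, 14, 28, 3, 7]


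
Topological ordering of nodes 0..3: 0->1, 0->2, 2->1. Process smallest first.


Kahn's algorithm, process smallest node first
Order: [0, 2, 1, 3]


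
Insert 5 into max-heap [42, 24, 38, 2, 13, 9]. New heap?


Append 5: [42, 24, 38, 2, 13, 9, 5]
Bubble up: no swaps needed
Result: [42, 24, 38, 2, 13, 9, 5]


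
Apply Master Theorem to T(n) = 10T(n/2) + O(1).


a=10, b=2, c=0. log_2(10)=3.322 > c=0. Case 1: O(n^log_b(a)) = O(n^3.322)
Complexity: O(n^3.322)


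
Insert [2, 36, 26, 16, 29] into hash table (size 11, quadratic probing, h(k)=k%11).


Insertions: 2->slot 2; 36->slot 3; 26->slot 4; 16->slot 5; 29->slot 7
Table: [None, None, 2, 36, 26, 16, None, 29, None, None, None]


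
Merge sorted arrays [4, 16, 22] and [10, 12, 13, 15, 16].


Compare heads, take smaller each step.
Merged: [4, 10, 12, 13, 15, 16, 16, 22]


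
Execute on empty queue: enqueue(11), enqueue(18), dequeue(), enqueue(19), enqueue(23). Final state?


enqueue(11) -> [11]
enqueue(18) -> [11, 18]
dequeue() returns 11 -> [18]
enqueue(19) -> [18, 19]
enqueue(23) -> [18, 19, 23]
Final queue (front to back): [18, 19, 23]


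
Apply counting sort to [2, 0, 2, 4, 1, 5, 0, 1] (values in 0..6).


Count array: [2, 2, 2, 0, 1, 1, 0]
Reconstruct: [0, 0, 1, 1, 2, 2, 4, 5]


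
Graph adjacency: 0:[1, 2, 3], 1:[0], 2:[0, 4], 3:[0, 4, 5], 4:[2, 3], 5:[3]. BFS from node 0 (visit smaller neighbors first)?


BFS queue: start with [0]
Visit order: [0, 1, 2, 3, 4, 5]


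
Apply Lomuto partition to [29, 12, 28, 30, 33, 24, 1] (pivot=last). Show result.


Elements <= 1 go left of pivot.
Result: [1, 12, 28, 30, 33, 24, 29], pivot at index 0


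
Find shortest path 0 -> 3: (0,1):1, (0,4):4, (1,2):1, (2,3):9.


Dijkstra from 0:
Distances: {0: 0, 1: 1, 2: 2, 3: 11, 4: 4}
Shortest distance to 3 = 11, path = [0, 1, 2, 3]


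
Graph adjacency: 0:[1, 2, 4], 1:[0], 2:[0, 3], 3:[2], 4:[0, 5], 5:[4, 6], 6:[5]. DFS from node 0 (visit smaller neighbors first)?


DFS stack-based: start with [0]
Visit order: [0, 1, 2, 3, 4, 5, 6]


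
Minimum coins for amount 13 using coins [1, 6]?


dp[0]=0; dp[i]=1+min(dp[i-c] for c in coins)
...dp[8]=3, dp[9]=4, dp[10]=5, dp[11]=6, dp[12]=2, dp[13]=3
Minimum coins for 13 = 3


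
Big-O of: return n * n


Analysis: constant-time operation, no loop
Complexity: O(1)


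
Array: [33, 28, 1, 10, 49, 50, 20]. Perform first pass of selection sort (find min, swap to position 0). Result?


After one pass: [1, 28, 33, 10, 49, 50, 20]


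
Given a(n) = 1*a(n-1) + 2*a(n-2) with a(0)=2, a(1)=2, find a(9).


Build bottom-up:
...a(7)=170, a(8)=342, a(9)=1*342+2*170=682


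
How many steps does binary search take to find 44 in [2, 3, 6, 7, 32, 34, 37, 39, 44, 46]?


Search for 44:
[0,9] mid=4 arr[4]=32
[5,9] mid=7 arr[7]=39
[8,9] mid=8 arr[8]=44
Total: 3 comparisons


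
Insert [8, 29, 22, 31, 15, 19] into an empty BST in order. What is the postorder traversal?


Root = 8; build tree by BST insertion.
Postorder traversal: [19, 15, 22, 31, 29, 8]


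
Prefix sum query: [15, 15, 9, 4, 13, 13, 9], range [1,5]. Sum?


Prefix sums: [0, 15, 30, 39, 43, 56, 69, 78]
Sum[1..5] = prefix[6] - prefix[1] = 69 - 15 = 54


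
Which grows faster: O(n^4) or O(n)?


linear grows slower than quartic
O(n) is asymptotically smaller; O(n^4) grows faster


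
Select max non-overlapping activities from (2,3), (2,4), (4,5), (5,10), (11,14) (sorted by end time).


Greedy: pick earliest-ending, then skip overlaps.
Selected (4 activities): [(2, 3), (4, 5), (5, 10), (11, 14)]


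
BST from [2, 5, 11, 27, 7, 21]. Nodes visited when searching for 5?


BST root = 2
Search for 5: compare at each node
Path: [2, 5]


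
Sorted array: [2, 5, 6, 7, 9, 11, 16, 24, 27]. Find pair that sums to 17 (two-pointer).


Two pointers: lo=0, hi=8
Found pair: (6, 11) summing to 17


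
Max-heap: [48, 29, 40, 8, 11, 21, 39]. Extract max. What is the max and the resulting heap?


Max = 48
Replace root with last, heapify down
Resulting heap: [40, 29, 39, 8, 11, 21]


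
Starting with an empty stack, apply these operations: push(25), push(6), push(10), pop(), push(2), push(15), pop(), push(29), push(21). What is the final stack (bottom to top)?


push(25) -> [25]
push(6) -> [25, 6]
push(10) -> [25, 6, 10]
pop() returns 10 -> [25, 6]
push(2) -> [25, 6, 2]
push(15) -> [25, 6, 2, 15]
pop() returns 15 -> [25, 6, 2]
push(29) -> [25, 6, 2, 29]
push(21) -> [25, 6, 2, 29, 21]
Final stack (bottom to top): [25, 6, 2, 29, 21]


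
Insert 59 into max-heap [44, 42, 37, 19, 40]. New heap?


Append 59: [44, 42, 37, 19, 40, 59]
Bubble up: swap idx 5(59) with idx 2(37); swap idx 2(59) with idx 0(44)
Result: [59, 42, 44, 19, 40, 37]


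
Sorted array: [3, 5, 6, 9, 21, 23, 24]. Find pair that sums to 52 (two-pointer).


Two pointers: lo=0, hi=6
No pair sums to 52


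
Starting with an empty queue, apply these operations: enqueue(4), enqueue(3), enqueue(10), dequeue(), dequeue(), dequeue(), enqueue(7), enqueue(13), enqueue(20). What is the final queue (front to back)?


enqueue(4) -> [4]
enqueue(3) -> [4, 3]
enqueue(10) -> [4, 3, 10]
dequeue() returns 4 -> [3, 10]
dequeue() returns 3 -> [10]
dequeue() returns 10 -> []
enqueue(7) -> [7]
enqueue(13) -> [7, 13]
enqueue(20) -> [7, 13, 20]
Final queue (front to back): [7, 13, 20]


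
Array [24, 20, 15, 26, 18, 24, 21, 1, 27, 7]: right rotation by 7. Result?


Right rotate by 7: [26, 18, 24, 21, 1, 27, 7, 24, 20, 15]


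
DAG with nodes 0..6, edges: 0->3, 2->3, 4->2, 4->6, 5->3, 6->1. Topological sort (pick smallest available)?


Kahn's algorithm, process smallest node first
Order: [0, 4, 2, 5, 3, 6, 1]


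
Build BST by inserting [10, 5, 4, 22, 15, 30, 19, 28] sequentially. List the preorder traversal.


Root = 10; build tree by BST insertion.
Preorder traversal: [10, 5, 4, 22, 15, 19, 30, 28]


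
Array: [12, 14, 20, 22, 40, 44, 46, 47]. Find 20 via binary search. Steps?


Search for 20:
[0,7] mid=3 arr[3]=22
[0,2] mid=1 arr[1]=14
[2,2] mid=2 arr[2]=20
Total: 3 comparisons


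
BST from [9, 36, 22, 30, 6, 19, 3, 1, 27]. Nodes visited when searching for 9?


BST root = 9
Search for 9: compare at each node
Path: [9]


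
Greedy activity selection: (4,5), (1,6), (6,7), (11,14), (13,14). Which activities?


Greedy: pick earliest-ending, then skip overlaps.
Selected (3 activities): [(4, 5), (6, 7), (11, 14)]


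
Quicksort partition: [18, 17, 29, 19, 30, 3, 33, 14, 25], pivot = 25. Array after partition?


Elements <= 25 go left of pivot.
Result: [18, 17, 19, 3, 14, 25, 33, 30, 29], pivot at index 5


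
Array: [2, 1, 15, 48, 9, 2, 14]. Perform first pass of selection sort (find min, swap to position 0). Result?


After one pass: [1, 2, 15, 48, 9, 2, 14]


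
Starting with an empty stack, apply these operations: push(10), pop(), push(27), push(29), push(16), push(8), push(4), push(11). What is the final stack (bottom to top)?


push(10) -> [10]
pop() returns 10 -> []
push(27) -> [27]
push(29) -> [27, 29]
push(16) -> [27, 29, 16]
push(8) -> [27, 29, 16, 8]
push(4) -> [27, 29, 16, 8, 4]
push(11) -> [27, 29, 16, 8, 4, 11]
Final stack (bottom to top): [27, 29, 16, 8, 4, 11]


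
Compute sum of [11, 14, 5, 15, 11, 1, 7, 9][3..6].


Prefix sums: [0, 11, 25, 30, 45, 56, 57, 64, 73]
Sum[3..6] = prefix[7] - prefix[3] = 64 - 30 = 34


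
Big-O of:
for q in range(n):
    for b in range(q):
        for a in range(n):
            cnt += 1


Per nesting level: O(n) * O(n) [triangular over q] * O(n) = O(n^3)
Complexity: O(n^3)


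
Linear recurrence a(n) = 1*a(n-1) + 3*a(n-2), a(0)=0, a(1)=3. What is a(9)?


Build bottom-up:
...a(7)=291, a(8)=651, a(9)=1*651+3*291=1524


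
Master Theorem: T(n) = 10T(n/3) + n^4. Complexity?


a=10, b=3, c=4. log_3(10)=2.096 < c=4. Case 3: O(n^c) = O(n^4)
Complexity: O(n^4)


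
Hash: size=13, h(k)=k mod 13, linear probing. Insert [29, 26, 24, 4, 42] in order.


Insertions: 29->slot 3; 26->slot 0; 24->slot 11; 4->slot 4; 42->slot 5
Table: [26, None, None, 29, 4, 42, None, None, None, None, None, 24, None]


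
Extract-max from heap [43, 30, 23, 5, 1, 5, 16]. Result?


Max = 43
Replace root with last, heapify down
Resulting heap: [30, 16, 23, 5, 1, 5]


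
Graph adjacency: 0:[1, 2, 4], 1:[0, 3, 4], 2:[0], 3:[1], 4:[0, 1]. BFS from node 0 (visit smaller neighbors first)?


BFS queue: start with [0]
Visit order: [0, 1, 2, 4, 3]


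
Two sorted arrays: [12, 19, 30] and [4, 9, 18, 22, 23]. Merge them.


Compare heads, take smaller each step.
Merged: [4, 9, 12, 18, 19, 22, 23, 30]
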